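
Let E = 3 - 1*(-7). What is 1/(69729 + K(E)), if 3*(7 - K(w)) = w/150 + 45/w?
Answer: 90/6276103 ≈ 1.4340e-5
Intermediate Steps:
E = 10 (E = 3 + 7 = 10)
K(w) = 7 - 15/w - w/450 (K(w) = 7 - (w/150 + 45/w)/3 = 7 - (45/w + w/150)/3 = 7 + (-15/w - w/450) = 7 - 15/w - w/450)
1/(69729 + K(E)) = 1/(69729 + (7 - 15/10 - 1/450*10)) = 1/(69729 + (7 - 15*⅒ - 1/45)) = 1/(69729 + (7 - 3/2 - 1/45)) = 1/(69729 + 493/90) = 1/(6276103/90) = 90/6276103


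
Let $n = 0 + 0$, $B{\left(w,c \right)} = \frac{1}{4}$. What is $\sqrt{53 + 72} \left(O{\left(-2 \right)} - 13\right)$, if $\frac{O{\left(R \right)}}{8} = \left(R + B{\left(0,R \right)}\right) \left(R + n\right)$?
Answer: $75 \sqrt{5} \approx 167.71$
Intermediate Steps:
$B{\left(w,c \right)} = \frac{1}{4}$
$n = 0$
$O{\left(R \right)} = 8 R \left(\frac{1}{4} + R\right)$ ($O{\left(R \right)} = 8 \left(R + \frac{1}{4}\right) \left(R + 0\right) = 8 \left(\frac{1}{4} + R\right) R = 8 R \left(\frac{1}{4} + R\right)$)
$\sqrt{53 + 72} \left(O{\left(-2 \right)} - 13\right) = \sqrt{53 + 72} \left(2 \left(-2\right) \left(1 + 4 \left(-2\right)\right) - 13\right) = \sqrt{125} \left(2 \left(-2\right) \left(1 - 8\right) - 13\right) = 5 \sqrt{5} \left(2 \left(-2\right) \left(-7\right) - 13\right) = 5 \sqrt{5} \left(28 - 13\right) = 5 \sqrt{5} \cdot 15 = 75 \sqrt{5}$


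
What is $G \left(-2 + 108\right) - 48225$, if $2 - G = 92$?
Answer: $-57765$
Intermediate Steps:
$G = -90$ ($G = 2 - 92 = -90$)
$G \left(-2 + 108\right) - 48225 = - 90 \left(-2 + 108\right) - 48225 = \left(-90\right) 106 - 48225 = -9540 - 48225 = -57765$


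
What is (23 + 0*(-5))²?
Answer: 529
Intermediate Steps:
(23 + 0*(-5))² = (23 + 0)² = 23² = 529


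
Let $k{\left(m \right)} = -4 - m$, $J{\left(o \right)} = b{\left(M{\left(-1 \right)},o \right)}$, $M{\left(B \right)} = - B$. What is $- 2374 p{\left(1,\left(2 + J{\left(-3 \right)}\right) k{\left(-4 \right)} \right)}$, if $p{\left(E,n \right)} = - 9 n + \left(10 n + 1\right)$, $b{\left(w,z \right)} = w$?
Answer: $-2374$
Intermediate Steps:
$J{\left(o \right)} = 1$ ($J{\left(o \right)} = \left(-1\right) \left(-1\right) = 1$)
$p{\left(E,n \right)} = 1 + n$ ($p{\left(E,n \right)} = - 9 n + \left(1 + 10 n\right) = 1 + n$)
$- 2374 p{\left(1,\left(2 + J{\left(-3 \right)}\right) k{\left(-4 \right)} \right)} = - 2374 \left(1 + \left(2 + 1\right) \left(-4 - -4\right)\right) = - 2374 \left(1 + 3 \left(-4 + 4\right)\right) = - 2374 \left(1 + 3 \cdot 0\right) = - 2374 \left(1 + 0\right) = \left(-2374\right) 1 = -2374$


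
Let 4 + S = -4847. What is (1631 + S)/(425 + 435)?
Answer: -161/43 ≈ -3.7442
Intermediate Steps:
S = -4851 (S = -4 - 4847 = -4851)
(1631 + S)/(425 + 435) = (1631 - 4851)/(425 + 435) = -3220/860 = -3220*1/860 = -161/43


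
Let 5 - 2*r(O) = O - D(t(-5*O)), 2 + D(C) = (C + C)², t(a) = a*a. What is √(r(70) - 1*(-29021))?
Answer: 5*√4802004638/2 ≈ 1.7324e+5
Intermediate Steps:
t(a) = a²
D(C) = -2 + 4*C² (D(C) = -2 + (C + C)² = -2 + (2*C)² = -2 + 4*C²)
r(O) = 3/2 + 1250*O⁴ - O/2 (r(O) = 5/2 - (O - (-2 + 4*((-5*O)²)²))/2 = 5/2 - (O - (-2 + 4*(25*O²)²))/2 = 5/2 - (O - (-2 + 4*(625*O⁴)))/2 = 5/2 - (O - (-2 + 2500*O⁴))/2 = 5/2 - (O + (2 - 2500*O⁴))/2 = 5/2 - (2 + O - 2500*O⁴)/2 = 5/2 + (-1 + 1250*O⁴ - O/2) = 3/2 + 1250*O⁴ - O/2)
√(r(70) - 1*(-29021)) = √((3/2 + 1250*70⁴ - ½*70) - 1*(-29021)) = √((3/2 + 1250*24010000 - 35) + 29021) = √((3/2 + 30012500000 - 35) + 29021) = √(60024999933/2 + 29021) = √(60025057975/2) = 5*√4802004638/2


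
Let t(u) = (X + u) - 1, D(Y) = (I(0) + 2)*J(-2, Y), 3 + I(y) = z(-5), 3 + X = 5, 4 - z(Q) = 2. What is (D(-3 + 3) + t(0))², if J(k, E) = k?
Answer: 1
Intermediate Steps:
z(Q) = 2 (z(Q) = 4 - 1*2 = 4 - 2 = 2)
X = 2 (X = -3 + 5 = 2)
I(y) = -1 (I(y) = -3 + 2 = -1)
D(Y) = -2 (D(Y) = (-1 + 2)*(-2) = 1*(-2) = -2)
t(u) = 1 + u (t(u) = (2 + u) - 1 = 1 + u)
(D(-3 + 3) + t(0))² = (-2 + (1 + 0))² = (-2 + 1)² = (-1)² = 1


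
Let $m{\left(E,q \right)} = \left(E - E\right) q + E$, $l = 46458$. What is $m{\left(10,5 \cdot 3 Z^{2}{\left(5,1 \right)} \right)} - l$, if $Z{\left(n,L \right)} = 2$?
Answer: $-46448$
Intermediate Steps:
$m{\left(E,q \right)} = E$ ($m{\left(E,q \right)} = 0 q + E = 0 + E = E$)
$m{\left(10,5 \cdot 3 Z^{2}{\left(5,1 \right)} \right)} - l = 10 - 46458 = -46448$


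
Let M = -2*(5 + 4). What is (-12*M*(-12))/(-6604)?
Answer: 648/1651 ≈ 0.39249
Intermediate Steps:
M = -18 (M = -2*9 = -18)
(-12*M*(-12))/(-6604) = (-12*(-18)*(-12))/(-6604) = (216*(-12))*(-1/6604) = -2592*(-1/6604) = 648/1651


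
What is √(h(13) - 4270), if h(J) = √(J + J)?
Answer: √(-4270 + √26) ≈ 65.306*I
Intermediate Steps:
h(J) = √2*√J (h(J) = √(2*J) = √2*√J)
√(h(13) - 4270) = √(√2*√13 - 4270) = √(√26 - 4270) = √(-4270 + √26)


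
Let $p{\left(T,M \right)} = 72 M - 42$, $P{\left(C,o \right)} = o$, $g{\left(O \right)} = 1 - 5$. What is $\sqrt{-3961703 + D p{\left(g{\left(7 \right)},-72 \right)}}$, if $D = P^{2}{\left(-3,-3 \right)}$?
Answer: $i \sqrt{4008737} \approx 2002.2 i$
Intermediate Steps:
$g{\left(O \right)} = -4$
$p{\left(T,M \right)} = -42 + 72 M$
$D = 9$ ($D = \left(-3\right)^{2} = 9$)
$\sqrt{-3961703 + D p{\left(g{\left(7 \right)},-72 \right)}} = \sqrt{-3961703 + 9 \left(-42 + 72 \left(-72\right)\right)} = \sqrt{-3961703 + 9 \left(-42 - 5184\right)} = \sqrt{-3961703 + 9 \left(-5226\right)} = \sqrt{-3961703 - 47034} = \sqrt{-4008737} = i \sqrt{4008737}$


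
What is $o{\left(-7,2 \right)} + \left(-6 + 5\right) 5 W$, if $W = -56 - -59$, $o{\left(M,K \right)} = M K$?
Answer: $-29$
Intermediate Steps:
$o{\left(M,K \right)} = K M$
$W = 3$ ($W = -56 + 59 = 3$)
$o{\left(-7,2 \right)} + \left(-6 + 5\right) 5 W = 2 \left(-7\right) + \left(-6 + 5\right) 5 \cdot 3 = -14 + \left(-1\right) 5 \cdot 3 = -14 - 15 = -29$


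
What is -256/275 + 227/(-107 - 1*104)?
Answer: -116441/58025 ≈ -2.0067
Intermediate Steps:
-256/275 + 227/(-107 - 1*104) = -256*1/275 + 227/(-107 - 104) = -256/275 + 227/(-211) = -256/275 + 227*(-1/211) = -256/275 - 227/211 = -116441/58025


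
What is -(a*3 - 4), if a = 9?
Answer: -23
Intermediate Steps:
-(a*3 - 4) = -(9*3 - 4) = -(27 - 4) = -1*23 = -23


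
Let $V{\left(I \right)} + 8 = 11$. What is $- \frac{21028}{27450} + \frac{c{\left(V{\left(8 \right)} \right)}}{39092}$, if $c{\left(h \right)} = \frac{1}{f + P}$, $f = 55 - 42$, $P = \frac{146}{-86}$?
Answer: $- \frac{22194651977}{28973035800} \approx -0.76604$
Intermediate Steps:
$V{\left(I \right)} = 3$ ($V{\left(I \right)} = -8 + 11 = 3$)
$P = - \frac{73}{43}$ ($P = 146 \left(- \frac{1}{86}\right) = - \frac{73}{43} \approx -1.6977$)
$f = 13$ ($f = 55 - 42 = 13$)
$c{\left(h \right)} = \frac{43}{486}$ ($c{\left(h \right)} = \frac{1}{13 - \frac{73}{43}} = \frac{1}{\frac{486}{43}} = \frac{43}{486}$)
$- \frac{21028}{27450} + \frac{c{\left(V{\left(8 \right)} \right)}}{39092} = - \frac{21028}{27450} + \frac{43}{486 \cdot 39092} = \left(-21028\right) \frac{1}{27450} + \frac{43}{486} \cdot \frac{1}{39092} = - \frac{10514}{13725} + \frac{43}{18998712} = - \frac{22194651977}{28973035800}$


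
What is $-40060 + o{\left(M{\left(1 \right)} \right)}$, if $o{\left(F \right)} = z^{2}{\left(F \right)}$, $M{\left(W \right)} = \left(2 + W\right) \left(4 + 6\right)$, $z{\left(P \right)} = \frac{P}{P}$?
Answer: $-40059$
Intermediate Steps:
$z{\left(P \right)} = 1$
$M{\left(W \right)} = 20 + 10 W$ ($M{\left(W \right)} = \left(2 + W\right) 10 = 20 + 10 W$)
$o{\left(F \right)} = 1$ ($o{\left(F \right)} = 1^{2} = 1$)
$-40060 + o{\left(M{\left(1 \right)} \right)} = -40060 + 1 = -40059$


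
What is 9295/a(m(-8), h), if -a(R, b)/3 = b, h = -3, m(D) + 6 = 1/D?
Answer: 9295/9 ≈ 1032.8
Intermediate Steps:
m(D) = -6 + 1/D
a(R, b) = -3*b
9295/a(m(-8), h) = 9295/((-3*(-3))) = 9295/9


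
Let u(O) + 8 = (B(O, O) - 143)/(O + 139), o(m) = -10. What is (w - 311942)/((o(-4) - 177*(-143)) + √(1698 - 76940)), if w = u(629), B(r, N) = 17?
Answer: -1010259340921/81947627904 + 39929621*I*√75242/81947627904 ≈ -12.328 + 0.13366*I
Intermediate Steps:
u(O) = -8 - 126/(139 + O) (u(O) = -8 + (17 - 143)/(O + 139) = -8 - 126/(139 + O))
w = -1045/128 (w = 2*(-619 - 4*629)/(139 + 629) = 2*(-619 - 2516)/768 = 2*(1/768)*(-3135) = -1045/128 ≈ -8.1641)
(w - 311942)/((o(-4) - 177*(-143)) + √(1698 - 76940)) = (-1045/128 - 311942)/((-10 - 177*(-143)) + √(1698 - 76940)) = -39929621/(128*((-10 + 25311) + √(-75242))) = -39929621/(128*(25301 + I*√75242))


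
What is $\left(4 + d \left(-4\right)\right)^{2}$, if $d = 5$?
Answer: $256$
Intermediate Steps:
$\left(4 + d \left(-4\right)\right)^{2} = \left(4 + 5 \left(-4\right)\right)^{2} = \left(4 - 20\right)^{2} = \left(-16\right)^{2} = 256$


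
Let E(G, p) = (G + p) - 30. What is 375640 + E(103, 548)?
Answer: 376261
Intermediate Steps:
E(G, p) = -30 + G + p
375640 + E(103, 548) = 375640 + (-30 + 103 + 548) = 375640 + 621 = 376261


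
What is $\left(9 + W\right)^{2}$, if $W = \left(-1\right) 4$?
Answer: $25$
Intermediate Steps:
$W = -4$
$\left(9 + W\right)^{2} = \left(9 - 4\right)^{2} = 5^{2} = 25$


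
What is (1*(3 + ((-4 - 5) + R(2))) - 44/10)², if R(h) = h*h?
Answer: 1024/25 ≈ 40.960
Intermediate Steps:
R(h) = h²
(1*(3 + ((-4 - 5) + R(2))) - 44/10)² = (1*(3 + ((-4 - 5) + 2²)) - 44/10)² = (1*(3 + (-9 + 4)) - 44*⅒)² = (1*(3 - 5) - 22/5)² = (1*(-2) - 22/5)² = (-2 - 22/5)² = (-32/5)² = 1024/25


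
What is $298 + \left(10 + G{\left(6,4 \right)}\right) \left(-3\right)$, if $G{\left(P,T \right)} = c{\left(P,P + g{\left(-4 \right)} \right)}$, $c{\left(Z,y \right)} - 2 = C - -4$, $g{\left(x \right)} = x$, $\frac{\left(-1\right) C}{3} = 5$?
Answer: $295$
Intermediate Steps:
$C = -15$ ($C = \left(-3\right) 5 = -15$)
$c{\left(Z,y \right)} = -9$ ($c{\left(Z,y \right)} = 2 - 11 = -9$)
$G{\left(P,T \right)} = -9$
$298 + \left(10 + G{\left(6,4 \right)}\right) \left(-3\right) = 298 + \left(10 - 9\right) \left(-3\right) = 298 + 1 \left(-3\right) = 298 - 3 = 295$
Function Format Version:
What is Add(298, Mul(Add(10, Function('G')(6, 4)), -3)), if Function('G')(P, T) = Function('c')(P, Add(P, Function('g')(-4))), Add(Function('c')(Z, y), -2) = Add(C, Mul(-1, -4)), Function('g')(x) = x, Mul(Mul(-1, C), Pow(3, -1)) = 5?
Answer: 295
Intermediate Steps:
C = -15 (C = Mul(-3, 5) = -15)
Function('c')(Z, y) = -9 (Function('c')(Z, y) = Add(2, Add(-15, Mul(-1, -4))) = Add(2, Add(-15, 4)) = Add(2, -11) = -9)
Function('G')(P, T) = -9
Add(298, Mul(Add(10, Function('G')(6, 4)), -3)) = Add(298, Mul(Add(10, -9), -3)) = Add(298, Mul(1, -3)) = Add(298, -3) = 295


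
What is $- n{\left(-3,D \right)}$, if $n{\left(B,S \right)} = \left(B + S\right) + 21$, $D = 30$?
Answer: $-48$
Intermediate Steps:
$n{\left(B,S \right)} = 21 + B + S$
$- n{\left(-3,D \right)} = - (21 - 3 + 30) = \left(-1\right) 48 = -48$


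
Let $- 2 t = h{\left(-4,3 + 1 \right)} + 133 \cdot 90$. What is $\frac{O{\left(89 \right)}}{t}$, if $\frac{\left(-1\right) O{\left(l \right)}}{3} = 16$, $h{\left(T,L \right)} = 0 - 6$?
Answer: $\frac{8}{997} \approx 0.0080241$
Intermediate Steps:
$h{\left(T,L \right)} = -6$ ($h{\left(T,L \right)} = 0 - 6 = -6$)
$O{\left(l \right)} = -48$ ($O{\left(l \right)} = \left(-3\right) 16 = -48$)
$t = -5982$ ($t = - \frac{-6 + 133 \cdot 90}{2} = - \frac{-6 + 11970}{2} = \left(- \frac{1}{2}\right) 11964 = -5982$)
$\frac{O{\left(89 \right)}}{t} = - \frac{48}{-5982} = \left(-48\right) \left(- \frac{1}{5982}\right) = \frac{8}{997}$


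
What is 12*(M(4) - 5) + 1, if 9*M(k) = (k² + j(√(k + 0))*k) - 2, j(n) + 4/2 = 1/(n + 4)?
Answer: -451/9 ≈ -50.111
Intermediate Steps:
j(n) = -2 + 1/(4 + n) (j(n) = -2 + 1/(n + 4) = -2 + 1/(4 + n))
M(k) = -2/9 + k²/9 + k*(-7 - 2*√k)/(9*(4 + √k)) (M(k) = ((k² + ((-7 - 2*√(k + 0))/(4 + √(k + 0)))*k) - 2)/9 = ((k² + ((-7 - 2*√k)/(4 + √k))*k) - 2)/9 = ((k² + k*(-7 - 2*√k)/(4 + √k)) - 2)/9 = (-2 + k² + k*(-7 - 2*√k)/(4 + √k))/9 = -2/9 + k²/9 + k*(-7 - 2*√k)/(9*(4 + √k)))
12*(M(4) - 5) + 1 = 12*(((-2 + 4²)*(4 + √4) - 1*4*(7 + 2*√4))/(9*(4 + √4)) - 5) + 1 = 12*(((-2 + 16)*(4 + 2) - 1*4*(7 + 2*2))/(9*(4 + 2)) - 5) + 1 = 12*((⅑)*(14*6 - 1*4*(7 + 4))/6 - 5) + 1 = 12*((⅑)*(⅙)*(84 - 1*4*11) - 5) + 1 = 12*((⅑)*(⅙)*(84 - 44) - 5) + 1 = 12*((⅑)*(⅙)*40 - 5) + 1 = 12*(20/27 - 5) + 1 = 12*(-115/27) + 1 = -460/9 + 1 = -451/9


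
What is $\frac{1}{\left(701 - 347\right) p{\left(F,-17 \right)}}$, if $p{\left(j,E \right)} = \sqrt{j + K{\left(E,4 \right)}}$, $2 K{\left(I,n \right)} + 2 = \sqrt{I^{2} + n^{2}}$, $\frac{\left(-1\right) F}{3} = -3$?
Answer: $\frac{\sqrt{2}}{354 \sqrt{16 + \sqrt{305}}} \approx 0.00069059$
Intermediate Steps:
$F = 9$ ($F = \left(-3\right) \left(-3\right) = 9$)
$K{\left(I,n \right)} = -1 + \frac{\sqrt{I^{2} + n^{2}}}{2}$
$p{\left(j,E \right)} = \sqrt{-1 + j + \frac{\sqrt{16 + E^{2}}}{2}}$ ($p{\left(j,E \right)} = \sqrt{j + \left(-1 + \frac{\sqrt{E^{2} + 4^{2}}}{2}\right)} = \sqrt{j + \left(-1 + \frac{\sqrt{E^{2} + 16}}{2}\right)} = \sqrt{j + \left(-1 + \frac{\sqrt{16 + E^{2}}}{2}\right)} = \sqrt{-1 + j + \frac{\sqrt{16 + E^{2}}}{2}}$)
$\frac{1}{\left(701 - 347\right) p{\left(F,-17 \right)}} = \frac{1}{\left(701 - 347\right) \frac{\sqrt{-4 + 2 \sqrt{16 + \left(-17\right)^{2}} + 4 \cdot 9}}{2}} = \frac{1}{354 \frac{\sqrt{-4 + 2 \sqrt{16 + 289} + 36}}{2}} = \frac{1}{354 \frac{\sqrt{-4 + 2 \sqrt{305} + 36}}{2}} = \frac{1}{354 \frac{\sqrt{32 + 2 \sqrt{305}}}{2}} = \frac{2 \frac{1}{\sqrt{32 + 2 \sqrt{305}}}}{354} = \frac{1}{177 \sqrt{32 + 2 \sqrt{305}}}$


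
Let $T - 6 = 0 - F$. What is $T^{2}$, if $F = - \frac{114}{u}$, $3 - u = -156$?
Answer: $\frac{126736}{2809} \approx 45.118$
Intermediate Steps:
$u = 159$ ($u = 3 - -156 = 3 + 156 = 159$)
$F = - \frac{38}{53}$ ($F = - \frac{114}{159} = \left(-114\right) \frac{1}{159} = - \frac{38}{53} \approx -0.71698$)
$T = \frac{356}{53}$ ($T = 6 + \left(0 - - \frac{38}{53}\right) = 6 + \left(0 + \frac{38}{53}\right) = 6 + \frac{38}{53} = \frac{356}{53} \approx 6.717$)
$T^{2} = \left(\frac{356}{53}\right)^{2} = \frac{126736}{2809}$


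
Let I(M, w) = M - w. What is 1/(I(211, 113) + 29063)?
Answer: 1/29161 ≈ 3.4292e-5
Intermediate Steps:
1/(I(211, 113) + 29063) = 1/((211 - 1*113) + 29063) = 1/((211 - 113) + 29063) = 1/(98 + 29063) = 1/29161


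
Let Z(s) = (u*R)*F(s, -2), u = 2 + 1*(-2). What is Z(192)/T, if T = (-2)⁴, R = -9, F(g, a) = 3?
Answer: 0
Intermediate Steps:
T = 16
u = 0 (u = 2 - 2 = 0)
Z(s) = 0 (Z(s) = (0*(-9))*3 = 0*3 = 0)
Z(192)/T = 0/16 = 0*(1/16) = 0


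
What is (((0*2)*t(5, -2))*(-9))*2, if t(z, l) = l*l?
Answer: 0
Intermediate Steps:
t(z, l) = l²
(((0*2)*t(5, -2))*(-9))*2 = (((0*2)*(-2)²)*(-9))*2 = ((0*4)*(-9))*2 = (0*(-9))*2 = 0*2 = 0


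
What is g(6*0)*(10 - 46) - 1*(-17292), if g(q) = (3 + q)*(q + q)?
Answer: 17292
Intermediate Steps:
g(q) = 2*q*(3 + q) (g(q) = (3 + q)*(2*q) = 2*q*(3 + q))
g(6*0)*(10 - 46) - 1*(-17292) = (2*(6*0)*(3 + 6*0))*(10 - 46) - 1*(-17292) = (2*0*(3 + 0))*(-36) + 17292 = (2*0*3)*(-36) + 17292 = 0*(-36) + 17292 = 0 + 17292 = 17292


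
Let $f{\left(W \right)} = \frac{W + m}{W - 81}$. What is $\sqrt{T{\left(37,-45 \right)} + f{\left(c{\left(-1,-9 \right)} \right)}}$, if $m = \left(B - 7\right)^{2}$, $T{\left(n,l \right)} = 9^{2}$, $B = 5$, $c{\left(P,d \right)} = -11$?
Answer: $\frac{\sqrt{171557}}{46} \approx 9.0042$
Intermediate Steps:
$T{\left(n,l \right)} = 81$
$m = 4$ ($m = \left(5 - 7\right)^{2} = \left(-2\right)^{2} = 4$)
$f{\left(W \right)} = \frac{4 + W}{-81 + W}$ ($f{\left(W \right)} = \frac{W + 4}{W - 81} = \frac{4 + W}{W - 81} = \frac{4 + W}{-81 + W}$)
$\sqrt{T{\left(37,-45 \right)} + f{\left(c{\left(-1,-9 \right)} \right)}} = \sqrt{81 + \frac{4 - 11}{-81 - 11}} = \sqrt{81 + \frac{1}{-92} \left(-7\right)} = \sqrt{81 - - \frac{7}{92}} = \sqrt{81 + \frac{7}{92}} = \sqrt{\frac{7459}{92}} = \frac{\sqrt{171557}}{46}$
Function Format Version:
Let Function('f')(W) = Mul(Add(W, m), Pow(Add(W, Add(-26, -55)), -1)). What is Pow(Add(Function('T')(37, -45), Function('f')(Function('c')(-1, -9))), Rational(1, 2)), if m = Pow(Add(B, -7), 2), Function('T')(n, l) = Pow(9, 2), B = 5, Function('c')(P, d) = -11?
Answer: Mul(Rational(1, 46), Pow(171557, Rational(1, 2))) ≈ 9.0042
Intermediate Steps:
Function('T')(n, l) = 81
m = 4 (m = Pow(Add(5, -7), 2) = Pow(-2, 2) = 4)
Function('f')(W) = Mul(Pow(Add(-81, W), -1), Add(4, W)) (Function('f')(W) = Mul(Add(W, 4), Pow(Add(W, Add(-26, -55)), -1)) = Mul(Add(4, W), Pow(Add(W, -81), -1)) = Mul(Add(4, W), Pow(Add(-81, W), -1)) = Mul(Pow(Add(-81, W), -1), Add(4, W)))
Pow(Add(Function('T')(37, -45), Function('f')(Function('c')(-1, -9))), Rational(1, 2)) = Pow(Add(81, Mul(Pow(Add(-81, -11), -1), Add(4, -11))), Rational(1, 2)) = Pow(Add(81, Mul(Pow(-92, -1), -7)), Rational(1, 2)) = Pow(Add(81, Mul(Rational(-1, 92), -7)), Rational(1, 2)) = Pow(Add(81, Rational(7, 92)), Rational(1, 2)) = Pow(Rational(7459, 92), Rational(1, 2)) = Mul(Rational(1, 46), Pow(171557, Rational(1, 2)))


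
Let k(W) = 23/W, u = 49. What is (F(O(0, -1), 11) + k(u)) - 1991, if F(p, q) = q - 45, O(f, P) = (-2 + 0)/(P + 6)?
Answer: -99202/49 ≈ -2024.5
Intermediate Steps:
O(f, P) = -2/(6 + P)
F(p, q) = -45 + q
(F(O(0, -1), 11) + k(u)) - 1991 = ((-45 + 11) + 23/49) - 1991 = (-34 + 23*(1/49)) - 1991 = (-34 + 23/49) - 1991 = -1643/49 - 1991 = -99202/49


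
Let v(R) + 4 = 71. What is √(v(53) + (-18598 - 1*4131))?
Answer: 3*I*√2518 ≈ 150.54*I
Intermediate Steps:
v(R) = 67 (v(R) = -4 + 71 = 67)
√(v(53) + (-18598 - 1*4131)) = √(67 + (-18598 - 1*4131)) = √(67 + (-18598 - 4131)) = √(67 - 22729) = √(-22662) = 3*I*√2518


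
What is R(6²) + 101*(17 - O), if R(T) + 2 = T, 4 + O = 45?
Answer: -2390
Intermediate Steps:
O = 41 (O = -4 + 45 = 41)
R(T) = -2 + T
R(6²) + 101*(17 - O) = (-2 + 6²) + 101*(17 - 1*41) = (-2 + 36) + 101*(17 - 41) = 34 + 101*(-24) = 34 - 2424 = -2390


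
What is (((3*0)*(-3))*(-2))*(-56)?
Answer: 0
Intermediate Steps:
(((3*0)*(-3))*(-2))*(-56) = ((0*(-3))*(-2))*(-56) = (0*(-2))*(-56) = 0*(-56) = 0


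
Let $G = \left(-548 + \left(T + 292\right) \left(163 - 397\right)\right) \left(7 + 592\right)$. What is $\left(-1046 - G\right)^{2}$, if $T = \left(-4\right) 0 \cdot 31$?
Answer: $1702030967239684$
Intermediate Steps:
$T = 0$ ($T = 0 \cdot 31 = 0$)
$G = -41256724$ ($G = \left(-548 + \left(0 + 292\right) \left(163 - 397\right)\right) \left(7 + 592\right) = \left(-548 + 292 \left(-234\right)\right) 599 = \left(-548 - 68328\right) 599 = \left(-68876\right) 599 = -41256724$)
$\left(-1046 - G\right)^{2} = \left(-1046 - -41256724\right)^{2} = \left(-1046 + 41256724\right)^{2} = 41255678^{2} = 1702030967239684$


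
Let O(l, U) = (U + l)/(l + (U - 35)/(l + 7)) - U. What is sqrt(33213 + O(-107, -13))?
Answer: sqrt(235632460594)/2663 ≈ 182.28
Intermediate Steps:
O(l, U) = -U + (U + l)/(l + (-35 + U)/(7 + l)) (O(l, U) = (U + l)/(l + (-35 + U)/(7 + l)) - U = -U + (U + l)/(l + (-35 + U)/(7 + l)))
sqrt(33213 + O(-107, -13)) = sqrt(33213 + ((-107)**2 - 1*(-13)**2 + 7*(-107) + 42*(-13) - 1*(-13)*(-107)**2 - 6*(-13)*(-107))/(-35 - 13 + (-107)**2 + 7*(-107))) = sqrt(33213 + (11449 - 1*169 - 749 - 546 - 1*(-13)*11449 - 8346)/(-35 - 13 + 11449 - 749)) = sqrt(33213 + (11449 - 169 - 749 - 546 + 148837 - 8346)/10652) = sqrt(33213 + (1/10652)*150476) = sqrt(33213 + 37619/2663) = sqrt(88483838/2663) = sqrt(235632460594)/2663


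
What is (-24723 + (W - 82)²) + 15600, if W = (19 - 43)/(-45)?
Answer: -559391/225 ≈ -2486.2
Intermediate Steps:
W = 8/15 (W = -24*(-1/45) = 8/15 ≈ 0.53333)
(-24723 + (W - 82)²) + 15600 = (-24723 + (8/15 - 82)²) + 15600 = (-24723 + (-1222/15)²) + 15600 = (-24723 + 1493284/225) + 15600 = -4069391/225 + 15600 = -559391/225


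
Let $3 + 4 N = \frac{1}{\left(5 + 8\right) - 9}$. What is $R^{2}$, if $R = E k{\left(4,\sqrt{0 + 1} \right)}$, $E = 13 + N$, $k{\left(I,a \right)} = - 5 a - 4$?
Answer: $\frac{3143529}{256} \approx 12279.0$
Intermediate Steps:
$N = - \frac{11}{16}$ ($N = - \frac{3}{4} + \frac{1}{4 \left(\left(5 + 8\right) - 9\right)} = - \frac{3}{4} + \frac{1}{4 \left(13 - 9\right)} = - \frac{3}{4} + \frac{1}{4 \cdot 4} = - \frac{3}{4} + \frac{1}{4} \cdot \frac{1}{4} = - \frac{3}{4} + \frac{1}{16} = - \frac{11}{16} \approx -0.6875$)
$k{\left(I,a \right)} = -4 - 5 a$
$E = \frac{197}{16}$ ($E = 13 - \frac{11}{16} = \frac{197}{16} \approx 12.313$)
$R = - \frac{1773}{16}$ ($R = \frac{197 \left(-4 - 5 \sqrt{0 + 1}\right)}{16} = \frac{197 \left(-4 - 5 \sqrt{1}\right)}{16} = \frac{197 \left(-4 - 5\right)}{16} = \frac{197}{16} \left(-9\right) = - \frac{1773}{16} \approx -110.81$)
$R^{2} = \left(- \frac{1773}{16}\right)^{2} = \frac{3143529}{256}$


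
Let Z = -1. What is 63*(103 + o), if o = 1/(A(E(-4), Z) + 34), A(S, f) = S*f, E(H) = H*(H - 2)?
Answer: 64953/10 ≈ 6495.3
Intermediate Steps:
E(H) = H*(-2 + H)
o = 1/10 (o = 1/(-4*(-2 - 4)*(-1) + 34) = 1/(-4*(-6)*(-1) + 34) = 1/(24*(-1) + 34) = 1/(-24 + 34) = 1/10 ≈ 0.10000)
63*(103 + o) = 63*(103 + 1/10) = 63*(1031/10) = 64953/10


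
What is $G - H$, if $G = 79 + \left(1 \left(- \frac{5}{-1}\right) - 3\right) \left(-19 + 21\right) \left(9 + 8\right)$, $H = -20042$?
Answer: $20189$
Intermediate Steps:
$G = 147$ ($G = 79 + \left(1 \left(\left(-5\right) \left(-1\right)\right) - 3\right) 2 \cdot 17 = 79 + \left(1 \cdot 5 - 3\right) 34 = 79 + \left(5 - 3\right) 34 = 79 + 2 \cdot 34 = 79 + 68 = 147$)
$G - H = 147 - -20042 = 147 + 20042 = 20189$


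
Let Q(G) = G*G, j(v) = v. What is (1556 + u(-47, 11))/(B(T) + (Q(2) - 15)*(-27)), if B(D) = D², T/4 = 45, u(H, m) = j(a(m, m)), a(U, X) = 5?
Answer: 223/4671 ≈ 0.047741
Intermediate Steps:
u(H, m) = 5
T = 180 (T = 4*45 = 180)
Q(G) = G²
(1556 + u(-47, 11))/(B(T) + (Q(2) - 15)*(-27)) = (1556 + 5)/(180² + (2² - 15)*(-27)) = 1561/(32400 + (4 - 15)*(-27)) = 1561/(32400 - 11*(-27)) = 1561/(32400 + 297) = 1561/32697 = 1561*(1/32697) = 223/4671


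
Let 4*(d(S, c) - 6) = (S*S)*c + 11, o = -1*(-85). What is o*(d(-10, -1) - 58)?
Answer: -25245/4 ≈ -6311.3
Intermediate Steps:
o = 85
d(S, c) = 35/4 + c*S**2/4 (d(S, c) = 6 + ((S*S)*c + 11)/4 = 6 + (S**2*c + 11)/4 = 6 + (c*S**2 + 11)/4 = 6 + (11 + c*S**2)/4 = 6 + (11/4 + c*S**2/4) = 35/4 + c*S**2/4)
o*(d(-10, -1) - 58) = 85*((35/4 + (1/4)*(-1)*(-10)**2) - 58) = 85*((35/4 + (1/4)*(-1)*100) - 58) = 85*((35/4 - 25) - 58) = 85*(-65/4 - 58) = 85*(-297/4) = -25245/4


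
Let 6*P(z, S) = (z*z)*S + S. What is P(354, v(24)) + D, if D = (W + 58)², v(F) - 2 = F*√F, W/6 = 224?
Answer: 6022129/3 + 1002536*√6 ≈ 4.4631e+6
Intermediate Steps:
W = 1344 (W = 6*224 = 1344)
v(F) = 2 + F^(3/2) (v(F) = 2 + F*√F = 2 + F^(3/2))
P(z, S) = S/6 + S*z²/6 (P(z, S) = ((z*z)*S + S)/6 = (z²*S + S)/6 = (S*z² + S)/6 = (S + S*z²)/6 = S/6 + S*z²/6)
D = 1965604 (D = (1344 + 58)² = 1402² = 1965604)
P(354, v(24)) + D = (2 + 24^(3/2))*(1 + 354²)/6 + 1965604 = (2 + 48*√6)*(1 + 125316)/6 + 1965604 = (⅙)*(2 + 48*√6)*125317 + 1965604 = (125317/3 + 1002536*√6) + 1965604 = 6022129/3 + 1002536*√6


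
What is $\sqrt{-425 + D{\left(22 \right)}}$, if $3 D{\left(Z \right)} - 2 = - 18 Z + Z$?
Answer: $3 i \sqrt{61} \approx 23.431 i$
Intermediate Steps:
$D{\left(Z \right)} = \frac{2}{3} - \frac{17 Z}{3}$ ($D{\left(Z \right)} = \frac{2}{3} + \frac{- 18 Z + Z}{3} = \frac{2}{3} + \frac{\left(-17\right) Z}{3} = \frac{2}{3} - \frac{17 Z}{3}$)
$\sqrt{-425 + D{\left(22 \right)}} = \sqrt{-425 + \left(\frac{2}{3} - \frac{374}{3}\right)} = \sqrt{-425 - 124} = \sqrt{-549} = 3 i \sqrt{61}$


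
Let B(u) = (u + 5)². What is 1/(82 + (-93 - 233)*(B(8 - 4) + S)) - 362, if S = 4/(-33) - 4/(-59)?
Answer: -18541252435/51218924 ≈ -362.00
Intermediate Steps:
B(u) = (5 + u)²
S = -104/1947 (S = 4*(-1/33) - 4*(-1/59) = -4/33 + 4/59 = -104/1947 ≈ -0.053416)
1/(82 + (-93 - 233)*(B(8 - 4) + S)) - 362 = 1/(82 + (-93 - 233)*((5 + (8 - 4))² - 104/1947)) - 362 = 1/(82 - 326*((5 + 4)² - 104/1947)) - 362 = 1/(82 - 326*(9² - 104/1947)) - 362 = 1/(82 - 326*(81 - 104/1947)) - 362 = 1/(82 - 326*157603/1947) - 362 = 1/(82 - 51378578/1947) - 362 = 1/(-51218924/1947) - 362 = -1947/51218924 - 362 = -18541252435/51218924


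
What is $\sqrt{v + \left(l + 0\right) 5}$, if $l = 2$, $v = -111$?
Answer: $i \sqrt{101} \approx 10.05 i$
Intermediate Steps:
$\sqrt{v + \left(l + 0\right) 5} = \sqrt{-111 + \left(2 + 0\right) 5} = \sqrt{-111 + 2 \cdot 5} = \sqrt{-111 + 10} = \sqrt{-101} = i \sqrt{101}$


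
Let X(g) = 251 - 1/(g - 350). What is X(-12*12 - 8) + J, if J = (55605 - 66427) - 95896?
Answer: -53446433/502 ≈ -1.0647e+5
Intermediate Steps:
J = -106718 (J = -10822 - 95896 = -106718)
X(g) = 251 - 1/(-350 + g)
X(-12*12 - 8) + J = (-87851 + 251*(-12*12 - 8))/(-350 + (-12*12 - 8)) - 106718 = (-87851 + 251*(-144 - 8))/(-350 + (-144 - 8)) - 106718 = (-87851 + 251*(-152))/(-350 - 152) - 106718 = (-87851 - 38152)/(-502) - 106718 = -1/502*(-126003) - 106718 = 126003/502 - 106718 = -53446433/502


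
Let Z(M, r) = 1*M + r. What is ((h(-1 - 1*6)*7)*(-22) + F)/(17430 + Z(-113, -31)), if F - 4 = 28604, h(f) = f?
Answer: 14843/8643 ≈ 1.7173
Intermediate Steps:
Z(M, r) = M + r
F = 28608 (F = 4 + 28604 = 28608)
((h(-1 - 1*6)*7)*(-22) + F)/(17430 + Z(-113, -31)) = (((-1 - 1*6)*7)*(-22) + 28608)/(17430 + (-113 - 31)) = (((-1 - 6)*7)*(-22) + 28608)/(17430 - 144) = (-7*7*(-22) + 28608)/17286 = (-49*(-22) + 28608)*(1/17286) = (1078 + 28608)*(1/17286) = 29686*(1/17286) = 14843/8643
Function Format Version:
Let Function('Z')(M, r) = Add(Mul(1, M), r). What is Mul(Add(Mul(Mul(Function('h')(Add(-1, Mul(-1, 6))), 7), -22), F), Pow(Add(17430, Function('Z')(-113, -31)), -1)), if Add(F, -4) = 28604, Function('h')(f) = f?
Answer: Rational(14843, 8643) ≈ 1.7173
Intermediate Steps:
Function('Z')(M, r) = Add(M, r)
F = 28608 (F = Add(4, 28604) = 28608)
Mul(Add(Mul(Mul(Function('h')(Add(-1, Mul(-1, 6))), 7), -22), F), Pow(Add(17430, Function('Z')(-113, -31)), -1)) = Mul(Add(Mul(Mul(Add(-1, Mul(-1, 6)), 7), -22), 28608), Pow(Add(17430, Add(-113, -31)), -1)) = Mul(Add(Mul(Mul(Add(-1, -6), 7), -22), 28608), Pow(Add(17430, -144), -1)) = Mul(Add(Mul(Mul(-7, 7), -22), 28608), Pow(17286, -1)) = Mul(Add(Mul(-49, -22), 28608), Rational(1, 17286)) = Mul(Add(1078, 28608), Rational(1, 17286)) = Mul(29686, Rational(1, 17286)) = Rational(14843, 8643)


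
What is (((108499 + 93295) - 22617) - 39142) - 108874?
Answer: 31161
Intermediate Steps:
(((108499 + 93295) - 22617) - 39142) - 108874 = ((201794 - 22617) - 39142) - 108874 = (179177 - 39142) - 108874 = 140035 - 108874 = 31161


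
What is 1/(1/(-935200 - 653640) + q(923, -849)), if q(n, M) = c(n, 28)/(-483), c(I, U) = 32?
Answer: -33365640/2210581 ≈ -15.094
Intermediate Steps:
q(n, M) = -32/483 (q(n, M) = 32/(-483) = 32*(-1/483) = -32/483)
1/(1/(-935200 - 653640) + q(923, -849)) = 1/(1/(-935200 - 653640) - 32/483) = 1/(1/(-1588840) - 32/483) = 1/(-1/1588840 - 32/483) = 1/(-2210581/33365640) = -33365640/2210581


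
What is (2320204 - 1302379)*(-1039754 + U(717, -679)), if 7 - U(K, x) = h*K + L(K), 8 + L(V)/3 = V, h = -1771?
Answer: 231995905725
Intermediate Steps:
L(V) = -24 + 3*V
U(K, x) = 31 + 1768*K (U(K, x) = 7 - (-1771*K + (-24 + 3*K)) = 7 - (-24 - 1768*K) = 7 + (24 + 1768*K) = 31 + 1768*K)
(2320204 - 1302379)*(-1039754 + U(717, -679)) = (2320204 - 1302379)*(-1039754 + (31 + 1768*717)) = 1017825*(-1039754 + (31 + 1267656)) = 1017825*(-1039754 + 1267687) = 1017825*227933 = 231995905725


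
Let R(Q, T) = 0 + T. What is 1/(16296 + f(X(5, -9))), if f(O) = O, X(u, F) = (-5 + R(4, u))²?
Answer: 1/16296 ≈ 6.1365e-5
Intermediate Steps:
R(Q, T) = T
X(u, F) = (-5 + u)²
1/(16296 + f(X(5, -9))) = 1/(16296 + (-5 + 5)²) = 1/(16296 + 0²) = 1/(16296 + 0) = 1/16296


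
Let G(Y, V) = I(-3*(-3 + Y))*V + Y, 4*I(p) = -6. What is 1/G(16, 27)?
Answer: -2/49 ≈ -0.040816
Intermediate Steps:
I(p) = -3/2 (I(p) = (¼)*(-6) = -3/2)
G(Y, V) = Y - 3*V/2 (G(Y, V) = -3*V/2 + Y = Y - 3*V/2)
1/G(16, 27) = 1/(16 - 3/2*27) = 1/(16 - 81/2) = 1/(-49/2) = -2/49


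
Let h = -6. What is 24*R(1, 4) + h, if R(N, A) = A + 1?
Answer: 114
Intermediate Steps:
R(N, A) = 1 + A
24*R(1, 4) + h = 24*(1 + 4) - 6 = 24*5 - 6 = 120 - 6 = 114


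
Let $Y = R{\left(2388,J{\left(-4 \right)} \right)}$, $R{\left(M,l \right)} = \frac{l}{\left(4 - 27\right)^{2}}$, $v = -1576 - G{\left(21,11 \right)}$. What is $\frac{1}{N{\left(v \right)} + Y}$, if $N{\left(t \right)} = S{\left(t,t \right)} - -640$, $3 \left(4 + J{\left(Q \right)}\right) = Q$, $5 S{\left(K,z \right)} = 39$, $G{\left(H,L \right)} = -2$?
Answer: $\frac{7935}{5140213} \approx 0.0015437$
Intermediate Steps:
$S{\left(K,z \right)} = \frac{39}{5}$ ($S{\left(K,z \right)} = \frac{1}{5} \cdot 39 = \frac{39}{5}$)
$J{\left(Q \right)} = -4 + \frac{Q}{3}$
$v = -1574$ ($v = -1576 - -2 = -1576 + 2 = -1574$)
$R{\left(M,l \right)} = \frac{l}{529}$ ($R{\left(M,l \right)} = \frac{l}{\left(-23\right)^{2}} = \frac{l}{529}$)
$N{\left(t \right)} = \frac{3239}{5}$ ($N{\left(t \right)} = \frac{39}{5} - -640 = \frac{39}{5} + 640 = \frac{3239}{5}$)
$Y = - \frac{16}{1587}$ ($Y = \frac{-4 + \frac{1}{3} \left(-4\right)}{529} = \frac{-4 - \frac{4}{3}}{529} = \frac{1}{529} \left(- \frac{16}{3}\right) = - \frac{16}{1587} \approx -0.010082$)
$\frac{1}{N{\left(v \right)} + Y} = \frac{1}{\frac{3239}{5} - \frac{16}{1587}} = \frac{1}{\frac{5140213}{7935}} = \frac{7935}{5140213}$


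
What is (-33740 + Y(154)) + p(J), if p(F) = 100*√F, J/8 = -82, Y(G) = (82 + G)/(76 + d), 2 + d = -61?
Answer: -438384/13 + 400*I*√41 ≈ -33722.0 + 2561.3*I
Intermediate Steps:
d = -63 (d = -2 - 61 = -63)
Y(G) = 82/13 + G/13 (Y(G) = (82 + G)/(76 - 63) = (82 + G)/13 = (82 + G)*(1/13) = 82/13 + G/13)
J = -656 (J = 8*(-82) = -656)
(-33740 + Y(154)) + p(J) = (-33740 + (82/13 + (1/13)*154)) + 100*√(-656) = (-33740 + (82/13 + 154/13)) + 100*(4*I*√41) = (-33740 + 236/13) + 400*I*√41 = -438384/13 + 400*I*√41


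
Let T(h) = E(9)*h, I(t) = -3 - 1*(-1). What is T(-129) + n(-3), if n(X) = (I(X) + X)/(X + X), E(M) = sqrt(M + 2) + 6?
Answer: -4639/6 - 129*sqrt(11) ≈ -1201.0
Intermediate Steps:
E(M) = 6 + sqrt(2 + M) (E(M) = sqrt(2 + M) + 6 = 6 + sqrt(2 + M))
I(t) = -2 (I(t) = -3 + 1 = -2)
n(X) = (-2 + X)/(2*X) (n(X) = (-2 + X)/(X + X) = (-2 + X)/((2*X)) = (-2 + X)*(1/(2*X)) = (-2 + X)/(2*X))
T(h) = h*(6 + sqrt(11)) (T(h) = (6 + sqrt(2 + 9))*h = (6 + sqrt(11))*h = h*(6 + sqrt(11)))
T(-129) + n(-3) = -129*(6 + sqrt(11)) + (1/2)*(-2 - 3)/(-3) = (-774 - 129*sqrt(11)) + (1/2)*(-1/3)*(-5) = (-774 - 129*sqrt(11)) + 5/6 = -4639/6 - 129*sqrt(11)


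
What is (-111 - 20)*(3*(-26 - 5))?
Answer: 12183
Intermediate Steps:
(-111 - 20)*(3*(-26 - 5)) = -393*(-31) = -131*(-93) = 12183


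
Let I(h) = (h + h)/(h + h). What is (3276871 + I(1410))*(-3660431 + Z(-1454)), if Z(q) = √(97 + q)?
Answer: -11994763851832 + 3276872*I*√1357 ≈ -1.1995e+13 + 1.2071e+8*I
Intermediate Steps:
I(h) = 1 (I(h) = (2*h)/((2*h)) = (2*h)*(1/(2*h)) = 1)
(3276871 + I(1410))*(-3660431 + Z(-1454)) = (3276871 + 1)*(-3660431 + √(97 - 1454)) = 3276872*(-3660431 + √(-1357)) = 3276872*(-3660431 + I*√1357) = -11994763851832 + 3276872*I*√1357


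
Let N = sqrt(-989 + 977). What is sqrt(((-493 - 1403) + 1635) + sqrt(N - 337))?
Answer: sqrt(-261 + sqrt(-337 + 2*I*sqrt(3))) ≈ 0.56791 + 16.163*I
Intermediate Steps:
N = 2*I*sqrt(3) (N = sqrt(-12) = 2*I*sqrt(3) ≈ 3.4641*I)
sqrt(((-493 - 1403) + 1635) + sqrt(N - 337)) = sqrt(((-493 - 1403) + 1635) + sqrt(2*I*sqrt(3) - 337)) = sqrt((-1896 + 1635) + sqrt(-337 + 2*I*sqrt(3))) = sqrt(-261 + sqrt(-337 + 2*I*sqrt(3)))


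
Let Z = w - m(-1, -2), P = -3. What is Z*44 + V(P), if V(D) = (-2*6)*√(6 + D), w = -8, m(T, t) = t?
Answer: -264 - 12*√3 ≈ -284.78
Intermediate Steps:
Z = -6 (Z = -8 - 1*(-2) = -8 + 2 = -6)
V(D) = -12*√(6 + D)
Z*44 + V(P) = -6*44 - 12*√(6 - 3) = -264 - 12*√3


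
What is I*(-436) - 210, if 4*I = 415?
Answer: -45445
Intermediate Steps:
I = 415/4 (I = (¼)*415 = 415/4 ≈ 103.75)
I*(-436) - 210 = (415/4)*(-436) - 210 = -45235 - 210 = -45445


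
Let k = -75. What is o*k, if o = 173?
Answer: -12975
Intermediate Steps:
o*k = 173*(-75) = -12975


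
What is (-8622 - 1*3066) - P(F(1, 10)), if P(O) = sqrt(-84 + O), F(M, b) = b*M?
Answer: -11688 - I*sqrt(74) ≈ -11688.0 - 8.6023*I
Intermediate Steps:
F(M, b) = M*b
(-8622 - 1*3066) - P(F(1, 10)) = (-8622 - 1*3066) - sqrt(-84 + 1*10) = (-8622 - 3066) - sqrt(-84 + 10) = -11688 - sqrt(-74) = -11688 - I*sqrt(74)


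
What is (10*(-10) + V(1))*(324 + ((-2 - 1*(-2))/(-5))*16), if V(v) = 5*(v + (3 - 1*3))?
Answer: -30780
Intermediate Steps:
V(v) = 5*v (V(v) = 5*(v + (3 - 3)) = 5*(v + 0) = 5*v)
(10*(-10) + V(1))*(324 + ((-2 - 1*(-2))/(-5))*16) = (10*(-10) + 5*1)*(324 + ((-2 - 1*(-2))/(-5))*16) = (-100 + 5)*(324 + ((-2 + 2)*(-⅕))*16) = -95*(324 + (0*(-⅕))*16) = -95*(324 + 0*16) = -95*(324 + 0) = -95*324 = -30780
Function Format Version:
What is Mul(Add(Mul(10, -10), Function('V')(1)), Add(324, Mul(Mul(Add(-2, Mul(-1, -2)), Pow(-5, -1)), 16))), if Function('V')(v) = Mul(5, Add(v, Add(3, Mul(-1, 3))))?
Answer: -30780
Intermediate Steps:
Function('V')(v) = Mul(5, v) (Function('V')(v) = Mul(5, Add(v, Add(3, -3))) = Mul(5, Add(v, 0)) = Mul(5, v))
Mul(Add(Mul(10, -10), Function('V')(1)), Add(324, Mul(Mul(Add(-2, Mul(-1, -2)), Pow(-5, -1)), 16))) = Mul(Add(Mul(10, -10), Mul(5, 1)), Add(324, Mul(Mul(Add(-2, Mul(-1, -2)), Pow(-5, -1)), 16))) = Mul(Add(-100, 5), Add(324, Mul(Mul(Add(-2, 2), Rational(-1, 5)), 16))) = Mul(-95, Add(324, Mul(Mul(0, Rational(-1, 5)), 16))) = Mul(-95, Add(324, Mul(0, 16))) = Mul(-95, Add(324, 0)) = Mul(-95, 324) = -30780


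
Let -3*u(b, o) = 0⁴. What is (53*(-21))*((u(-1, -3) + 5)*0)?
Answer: 0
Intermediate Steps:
u(b, o) = 0 (u(b, o) = -⅓*0⁴ = -⅓*0 = 0)
(53*(-21))*((u(-1, -3) + 5)*0) = (53*(-21))*((0 + 5)*0) = -5565*0 = -1113*0 = 0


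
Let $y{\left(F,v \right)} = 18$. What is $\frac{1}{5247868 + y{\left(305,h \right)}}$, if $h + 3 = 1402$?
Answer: $\frac{1}{5247886} \approx 1.9055 \cdot 10^{-7}$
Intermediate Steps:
$h = 1399$ ($h = -3 + 1402 = 1399$)
$\frac{1}{5247868 + y{\left(305,h \right)}} = \frac{1}{5247868 + 18} = \frac{1}{5247886}$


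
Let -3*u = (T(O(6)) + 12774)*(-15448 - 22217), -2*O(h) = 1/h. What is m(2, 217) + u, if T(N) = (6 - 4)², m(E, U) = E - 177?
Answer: 160427615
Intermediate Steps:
O(h) = -1/(2*h)
m(E, U) = -177 + E
T(N) = 4 (T(N) = 2² = 4)
u = 160427790 (u = -(4 + 12774)*(-15448 - 22217)/3 = -12778*(-37665)/3 = -⅓*(-481283370) = 160427790)
m(2, 217) + u = (-177 + 2) + 160427790 = -175 + 160427790 = 160427615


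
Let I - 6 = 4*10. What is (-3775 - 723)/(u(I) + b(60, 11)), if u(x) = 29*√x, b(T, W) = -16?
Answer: -35984/19215 - 65221*√46/19215 ≈ -24.894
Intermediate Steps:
I = 46 (I = 6 + 4*10 = 6 + 40 = 46)
(-3775 - 723)/(u(I) + b(60, 11)) = (-3775 - 723)/(29*√46 - 16) = -4498/(-16 + 29*√46)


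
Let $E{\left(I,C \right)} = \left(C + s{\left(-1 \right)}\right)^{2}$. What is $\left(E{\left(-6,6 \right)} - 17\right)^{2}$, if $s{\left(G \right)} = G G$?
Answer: $1024$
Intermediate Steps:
$s{\left(G \right)} = G^{2}$
$E{\left(I,C \right)} = \left(1 + C\right)^{2}$ ($E{\left(I,C \right)} = \left(C + \left(-1\right)^{2}\right)^{2} = \left(C + 1\right)^{2} = \left(1 + C\right)^{2}$)
$\left(E{\left(-6,6 \right)} - 17\right)^{2} = \left(\left(1 + 6\right)^{2} - 17\right)^{2} = \left(7^{2} - 17\right)^{2} = \left(49 - 17\right)^{2} = 32^{2} = 1024$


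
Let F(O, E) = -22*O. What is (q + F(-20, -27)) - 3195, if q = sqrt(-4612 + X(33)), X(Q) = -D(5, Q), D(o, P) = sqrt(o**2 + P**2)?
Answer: -2755 + I*sqrt(4612 + sqrt(1114)) ≈ -2755.0 + 68.157*I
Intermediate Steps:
D(o, P) = sqrt(P**2 + o**2)
X(Q) = -sqrt(25 + Q**2) (X(Q) = -sqrt(Q**2 + 5**2) = -sqrt(Q**2 + 25) = -sqrt(25 + Q**2))
q = sqrt(-4612 - sqrt(1114)) (q = sqrt(-4612 - sqrt(25 + 33**2)) = sqrt(-4612 - sqrt(25 + 1089)) = sqrt(-4612 - sqrt(1114)) ≈ 68.157*I)
(q + F(-20, -27)) - 3195 = (sqrt(-4612 - sqrt(1114)) - 22*(-20)) - 3195 = (sqrt(-4612 - sqrt(1114)) + 440) - 3195 = (440 + sqrt(-4612 - sqrt(1114))) - 3195 = -2755 + sqrt(-4612 - sqrt(1114))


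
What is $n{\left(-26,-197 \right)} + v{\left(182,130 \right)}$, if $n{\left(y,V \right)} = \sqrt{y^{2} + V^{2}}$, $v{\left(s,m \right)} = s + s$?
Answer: $364 + \sqrt{39485} \approx 562.71$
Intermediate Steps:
$v{\left(s,m \right)} = 2 s$
$n{\left(y,V \right)} = \sqrt{V^{2} + y^{2}}$
$n{\left(-26,-197 \right)} + v{\left(182,130 \right)} = \sqrt{\left(-197\right)^{2} + \left(-26\right)^{2}} + 2 \cdot 182 = \sqrt{38809 + 676} + 364 = \sqrt{39485} + 364 = 364 + \sqrt{39485}$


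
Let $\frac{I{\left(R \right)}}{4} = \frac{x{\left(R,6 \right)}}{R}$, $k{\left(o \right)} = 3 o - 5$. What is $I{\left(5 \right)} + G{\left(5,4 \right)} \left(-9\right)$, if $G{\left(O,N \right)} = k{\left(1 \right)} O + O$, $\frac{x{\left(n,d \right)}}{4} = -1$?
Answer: $\frac{209}{5} \approx 41.8$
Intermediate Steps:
$x{\left(n,d \right)} = -4$ ($x{\left(n,d \right)} = 4 \left(-1\right) = -4$)
$k{\left(o \right)} = -5 + 3 o$
$G{\left(O,N \right)} = - O$ ($G{\left(O,N \right)} = \left(-5 + 3 \cdot 1\right) O + O = \left(-5 + 3\right) O + O = - 2 O + O = - O$)
$I{\left(R \right)} = - \frac{16}{R}$ ($I{\left(R \right)} = 4 \left(- \frac{4}{R}\right) = - \frac{16}{R}$)
$I{\left(5 \right)} + G{\left(5,4 \right)} \left(-9\right) = - \frac{16}{5} + \left(-1\right) 5 \left(-9\right) = \left(-16\right) \frac{1}{5} - -45 = - \frac{16}{5} + 45 = \frac{209}{5}$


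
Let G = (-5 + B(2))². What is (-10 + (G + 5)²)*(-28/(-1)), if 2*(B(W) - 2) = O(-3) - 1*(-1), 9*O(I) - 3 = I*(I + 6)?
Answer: 1449007/324 ≈ 4472.2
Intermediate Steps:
O(I) = ⅓ + I*(6 + I)/9 (O(I) = ⅓ + (I*(I + 6))/9 = ⅓ + (I*(6 + I))/9 = ⅓ + I*(6 + I)/9)
B(W) = 13/6 (B(W) = 2 + ((⅓ + (⅑)*(-3)² + (⅔)*(-3)) - 1*(-1))/2 = 2 + ((⅓ + (⅑)*9 - 2) + 1)/2 = 2 + ((⅓ + 1 - 2) + 1)/2 = 2 + (-⅔ + 1)/2 = 2 + (½)*(⅓) = 2 + ⅙ = 13/6)
G = 289/36 (G = (-5 + 13/6)² = (-17/6)² = 289/36 ≈ 8.0278)
(-10 + (G + 5)²)*(-28/(-1)) = (-10 + (289/36 + 5)²)*(-28/(-1)) = (-10 + (469/36)²)*(-28*(-1)) = (-10 + 219961/1296)*28 = (207001/1296)*28 = 1449007/324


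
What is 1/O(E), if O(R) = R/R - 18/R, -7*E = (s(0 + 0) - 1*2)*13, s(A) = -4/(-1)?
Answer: 13/76 ≈ 0.17105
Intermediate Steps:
s(A) = 4 (s(A) = -4*(-1) = 4)
E = -26/7 (E = -(4 - 1*2)*13/7 = -(4 - 2)*13/7 = -2*13/7 = -⅐*26 = -26/7 ≈ -3.7143)
O(R) = 1 - 18/R
1/O(E) = 1/((-18 - 26/7)/(-26/7)) = 1/(-7/26*(-152/7)) = 1/(76/13) = 13/76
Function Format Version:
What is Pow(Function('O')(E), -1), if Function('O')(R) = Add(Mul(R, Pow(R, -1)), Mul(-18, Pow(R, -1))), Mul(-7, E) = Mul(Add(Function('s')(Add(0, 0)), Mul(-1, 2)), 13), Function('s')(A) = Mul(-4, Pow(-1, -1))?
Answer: Rational(13, 76) ≈ 0.17105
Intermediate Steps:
Function('s')(A) = 4 (Function('s')(A) = Mul(-4, -1) = 4)
E = Rational(-26, 7) (E = Mul(Rational(-1, 7), Mul(Add(4, Mul(-1, 2)), 13)) = Mul(Rational(-1, 7), Mul(Add(4, -2), 13)) = Mul(Rational(-1, 7), Mul(2, 13)) = Mul(Rational(-1, 7), 26) = Rational(-26, 7) ≈ -3.7143)
Function('O')(R) = Add(1, Mul(-18, Pow(R, -1)))
Pow(Function('O')(E), -1) = Pow(Mul(Pow(Rational(-26, 7), -1), Add(-18, Rational(-26, 7))), -1) = Pow(Mul(Rational(-7, 26), Rational(-152, 7)), -1) = Pow(Rational(76, 13), -1) = Rational(13, 76)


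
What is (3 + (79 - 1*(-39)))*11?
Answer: 1331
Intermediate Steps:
(3 + (79 - 1*(-39)))*11 = (3 + (79 + 39))*11 = (3 + 118)*11 = 121*11 = 1331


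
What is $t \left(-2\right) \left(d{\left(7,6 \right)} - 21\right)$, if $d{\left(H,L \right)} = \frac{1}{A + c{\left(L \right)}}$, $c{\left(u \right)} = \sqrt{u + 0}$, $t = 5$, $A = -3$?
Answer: $220 + \frac{10 \sqrt{6}}{3} \approx 228.17$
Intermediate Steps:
$c{\left(u \right)} = \sqrt{u}$
$d{\left(H,L \right)} = \frac{1}{-3 + \sqrt{L}}$
$t \left(-2\right) \left(d{\left(7,6 \right)} - 21\right) = 5 \left(-2\right) \left(\frac{1}{-3 + \sqrt{6}} - 21\right) = - 10 \left(-21 + \frac{1}{-3 + \sqrt{6}}\right) = 210 - \frac{10}{-3 + \sqrt{6}}$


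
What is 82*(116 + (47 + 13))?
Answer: 14432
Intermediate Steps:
82*(116 + (47 + 13)) = 82*(116 + 60) = 82*176 = 14432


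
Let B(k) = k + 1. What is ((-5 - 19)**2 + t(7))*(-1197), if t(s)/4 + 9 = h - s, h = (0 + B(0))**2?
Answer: -617652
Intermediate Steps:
B(k) = 1 + k
h = 1 (h = (0 + (1 + 0))**2 = (0 + 1)**2 = 1**2 = 1)
t(s) = -32 - 4*s (t(s) = -36 + 4*(1 - s) = -36 + (4 - 4*s) = -32 - 4*s)
((-5 - 19)**2 + t(7))*(-1197) = ((-5 - 19)**2 + (-32 - 4*7))*(-1197) = ((-24)**2 + (-32 - 28))*(-1197) = (576 - 60)*(-1197) = 516*(-1197) = -617652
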